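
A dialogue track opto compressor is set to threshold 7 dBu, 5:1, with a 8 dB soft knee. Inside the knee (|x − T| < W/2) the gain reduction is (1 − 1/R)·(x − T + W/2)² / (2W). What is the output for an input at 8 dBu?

6.75 dBu

x − T + W/2 = 8 − 7 + 4 = 5.
GR = (1 − 1/5) × 5² / 16 = 0.8 × 25 / 16 = 1.25 dB.
Output = 8 − 1.25 = 6.75 dBu.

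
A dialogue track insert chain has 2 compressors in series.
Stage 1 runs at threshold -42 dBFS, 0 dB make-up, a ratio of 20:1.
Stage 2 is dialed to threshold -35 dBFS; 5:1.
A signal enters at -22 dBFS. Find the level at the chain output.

Stage 1: overshoot 20 dB → 20/20 = 1 dB → -41 dBFS.
Stage 2: -41 dBFS ≤ -35 dBFS, so stage 2 doesn't engage; output -41 dBFS.

-41 dBFS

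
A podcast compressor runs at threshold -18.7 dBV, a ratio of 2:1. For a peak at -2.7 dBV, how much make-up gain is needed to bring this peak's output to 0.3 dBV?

Overshoot 16 dB → 16/2 = 8 dB after compression, so the compressed level is -18.7 + 8 = -10.7 dBV.
Make-up = target − compressed = 0.3 − (-10.7) = 11 dB.

11 dB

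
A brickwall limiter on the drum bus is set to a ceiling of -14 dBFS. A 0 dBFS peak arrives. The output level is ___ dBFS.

A brickwall limiter is an ∞:1 compressor: any input above the ceiling is clamped to -14 dBFS.

-14 dBFS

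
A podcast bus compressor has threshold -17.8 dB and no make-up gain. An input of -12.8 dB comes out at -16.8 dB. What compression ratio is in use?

5:1

Input overshoot = -12.8 − (-17.8) = 5 dB; output overshoot = -16.8 − (-17.8) = 1 dB.
Ratio = 5 / 1 = 5.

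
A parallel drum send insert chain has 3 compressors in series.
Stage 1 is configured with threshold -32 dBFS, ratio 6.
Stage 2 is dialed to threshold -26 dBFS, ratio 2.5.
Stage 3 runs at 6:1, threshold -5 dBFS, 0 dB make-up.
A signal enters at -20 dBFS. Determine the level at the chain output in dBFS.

-30 dBFS

Stage 1: 12 dB above -32 dBFS, reduced 6:1 to 2 dB above → -30 dBFS.
Stage 2: -30 dBFS ≤ -26 dBFS, so stage 2 doesn't engage; output -30 dBFS.
Stage 3: -30 dBFS is at or below the -5 dBFS threshold — no compression; output -30 dBFS.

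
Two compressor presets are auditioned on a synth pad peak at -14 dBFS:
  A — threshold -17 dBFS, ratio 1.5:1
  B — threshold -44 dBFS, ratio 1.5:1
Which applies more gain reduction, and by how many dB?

A: GR = 3 − 3/1.5 = 1 dB.
B: GR = 30 − 30/1.5 = 10 dB.
B reduces 9 dB more.

B, by 9 dB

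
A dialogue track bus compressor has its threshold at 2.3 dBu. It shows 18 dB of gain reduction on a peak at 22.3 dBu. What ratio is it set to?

10:1

Input overshoot = 22.3 − 2.3 = 20 dB.
Output overshoot = 20 − 18 = 2 dB.
Ratio = input overshoot / output overshoot = 20 / 2 = 10.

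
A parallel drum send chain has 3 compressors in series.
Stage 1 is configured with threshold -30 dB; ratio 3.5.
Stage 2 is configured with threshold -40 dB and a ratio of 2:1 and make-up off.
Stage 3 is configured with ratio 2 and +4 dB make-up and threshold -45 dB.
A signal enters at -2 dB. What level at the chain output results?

-34 dB

Stage 1: -2 dB is 28 dB over -30 dB; at 3.5:1 that becomes 8 dB over, giving -22 dB.
Stage 2: 18 dB above -40 dB, reduced 2:1 to 9 dB above → -31 dB.
Stage 3: 14 dB above -45 dB, reduced 2:1 to 7 dB above → -38 dB; +4 dB make-up → -34 dB.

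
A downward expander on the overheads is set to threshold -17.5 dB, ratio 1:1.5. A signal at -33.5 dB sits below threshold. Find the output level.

The input is 16 dB below the -17.5 dB threshold.
A 1:1.5 expander multiplies undershoot by 1.5: 16 × 1.5 = 24 dB below threshold.
Output = -17.5 − 24 = -41.5 dB.

-41.5 dB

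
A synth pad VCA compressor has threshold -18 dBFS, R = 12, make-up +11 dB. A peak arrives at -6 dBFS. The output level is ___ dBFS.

-6 dBFS

The input is 12 dB above the -18 dBFS threshold.
The 12 dB excess becomes 1 dB after 12:1 reduction.
Output = -18 + 1 = -17 dBFS; make-up adds 11 dB, giving -6 dBFS.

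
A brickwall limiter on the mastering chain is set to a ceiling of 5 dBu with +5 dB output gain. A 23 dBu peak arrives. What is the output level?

10 dBu

At ∞:1, everything above 5 dBu is held at the ceiling.
Output gain then adds 5 dB: 5 + 5 = 10 dBu.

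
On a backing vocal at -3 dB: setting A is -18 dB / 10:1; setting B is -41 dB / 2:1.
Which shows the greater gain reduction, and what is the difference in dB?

B, by 5.5 dB

A: overshoot 15 dB → output overshoot 1.5 dB → GR 13.5 dB.
B: overshoot 38 dB → output overshoot 19 dB → GR 19 dB.
B applies 5.5 dB more gain reduction.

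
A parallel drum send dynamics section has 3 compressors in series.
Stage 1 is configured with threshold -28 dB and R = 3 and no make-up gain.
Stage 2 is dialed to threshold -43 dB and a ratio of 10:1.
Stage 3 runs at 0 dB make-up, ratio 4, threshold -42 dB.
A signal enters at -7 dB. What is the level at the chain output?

-41.7 dB

Stage 1: 21 dB above -28 dB, reduced 3:1 to 7 dB above → -21 dB.
Stage 2: -21 dB is 22 dB over -43 dB; at 10:1 that becomes 2.2 dB over, giving -40.8 dB.
Stage 3: -40.8 dB is 1.2 dB over -42 dB; at 4:1 that becomes 0.3 dB over, giving -41.7 dB.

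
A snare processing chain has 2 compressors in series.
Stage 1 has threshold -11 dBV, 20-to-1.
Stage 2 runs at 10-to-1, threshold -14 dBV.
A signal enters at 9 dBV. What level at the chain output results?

-13.6 dBV

Stage 1: overshoot 20 dB → 20/20 = 1 dB → -10 dBV.
Stage 2: overshoot 4 dB → 4/10 = 0.4 dB → -13.6 dBV.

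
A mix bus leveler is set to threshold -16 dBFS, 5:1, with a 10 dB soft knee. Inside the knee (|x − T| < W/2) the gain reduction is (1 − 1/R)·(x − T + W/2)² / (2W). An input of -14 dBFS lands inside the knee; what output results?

x − T + W/2 = -14 − (-16) + 5 = 7.
GR = (1 − 1/5) × 7² / 20 = 0.8 × 49 / 20 = 1.96 dB.
Output = -14 − 1.96 = -15.96 dBFS.

-15.96 dBFS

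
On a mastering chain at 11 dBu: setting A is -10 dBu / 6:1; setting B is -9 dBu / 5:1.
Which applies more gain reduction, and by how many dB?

A: 21 dB over, compressed to 3.5 dB over, so 17.5 dB of GR.
B: 20 dB over, compressed to 4 dB over, so 16 dB of GR.
Difference: 1.5 dB in favour of A.

A, by 1.5 dB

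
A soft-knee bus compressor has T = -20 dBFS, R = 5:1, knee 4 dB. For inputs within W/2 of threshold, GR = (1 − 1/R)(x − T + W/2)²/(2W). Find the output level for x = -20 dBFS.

-20.4 dBFS

x − T + W/2 = -20 − (-20) + 2 = 2.
GR = (1 − 1/5) × 2² / 8 = 0.8 × 4 / 8 = 0.4 dB.
Output = -20 − 0.4 = -20.4 dBFS.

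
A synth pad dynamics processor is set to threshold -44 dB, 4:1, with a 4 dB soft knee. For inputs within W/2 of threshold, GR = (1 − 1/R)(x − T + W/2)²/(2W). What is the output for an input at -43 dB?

x − T + W/2 = -43 − (-44) + 2 = 3.
GR = (1 − 1/4) × 3² / 8 = 0.75 × 9 / 8 = 0.84375 dB.
Output = -43 − 0.84375 = -43.84375 dB.

-43.84375 dB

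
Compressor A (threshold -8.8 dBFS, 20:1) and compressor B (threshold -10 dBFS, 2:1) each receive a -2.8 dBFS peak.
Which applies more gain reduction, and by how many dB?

A, by 2.1 dB

A: GR = 6 − 6/20 = 5.7 dB.
B: GR = 7.2 − 7.2/2 = 3.6 dB.
Difference: 2.1 dB in favour of A.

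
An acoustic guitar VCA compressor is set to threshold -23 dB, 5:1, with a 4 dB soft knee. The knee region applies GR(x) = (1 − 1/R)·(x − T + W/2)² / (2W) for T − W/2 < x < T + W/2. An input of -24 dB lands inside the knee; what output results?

-24.1 dB

x − T + W/2 = -24 − (-23) + 2 = 1.
GR = (1 − 1/5) × 1² / 8 = 0.8 × 1 / 8 = 0.1 dB.
Output = -24 − 0.1 = -24.1 dB.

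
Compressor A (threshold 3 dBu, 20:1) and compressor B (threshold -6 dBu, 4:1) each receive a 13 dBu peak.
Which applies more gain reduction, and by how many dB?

B, by 4.75 dB

A: 10 dB over, compressed to 0.5 dB over, so 9.5 dB of GR.
B: 19 dB over, compressed to 4.75 dB over, so 14.25 dB of GR.
B reduces 4.75 dB more.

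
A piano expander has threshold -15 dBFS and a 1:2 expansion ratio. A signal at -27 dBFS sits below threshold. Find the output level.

-39 dBFS

Undershoot = (-15) − (-27) = 12 dB.
At 1:2, that expands to 24 dB under threshold.
Output = -15 − 24 = -39 dBFS.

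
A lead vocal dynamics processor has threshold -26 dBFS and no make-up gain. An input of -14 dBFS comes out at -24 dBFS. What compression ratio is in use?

6:1

Input overshoot = -14 − (-26) = 12 dB; output overshoot = -24 − (-26) = 2 dB.
Ratio = 12 / 2 = 6.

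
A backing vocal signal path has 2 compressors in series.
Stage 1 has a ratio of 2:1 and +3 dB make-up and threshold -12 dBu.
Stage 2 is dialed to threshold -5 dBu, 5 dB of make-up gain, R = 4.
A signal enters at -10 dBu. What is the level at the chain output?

-3 dBu

Stage 1: 2 dB above -12 dBu, reduced 2:1 to 1 dB above → -11 dBu; +3 dB make-up → -8 dBu.
Stage 2: -8 dBu is at or below the -5 dBu threshold — no compression; make-up brings it to -3 dBu.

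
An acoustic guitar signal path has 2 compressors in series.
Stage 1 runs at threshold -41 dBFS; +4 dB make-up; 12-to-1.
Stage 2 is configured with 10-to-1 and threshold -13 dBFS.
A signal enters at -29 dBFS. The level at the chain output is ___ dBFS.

Stage 1: 12 dB above -41 dBFS, reduced 12:1 to 1 dB above → -40 dBFS; +4 dB make-up → -36 dBFS.
Stage 2: below threshold (-36 ≤ -13); passes unchanged; output -36 dBFS.

-36 dBFS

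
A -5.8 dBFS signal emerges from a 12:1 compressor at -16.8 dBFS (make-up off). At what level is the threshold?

Let T be the threshold. Output overshoot = (input overshoot)/R, so -16.8 − T = (-5.8 − T)/12.
12·(-16.8 − T) = -5.8 − T → 11·T = -201.6 − (-5.8) = -195.8.
T = -195.8/11 = -17.8 dBFS.

-17.8 dBFS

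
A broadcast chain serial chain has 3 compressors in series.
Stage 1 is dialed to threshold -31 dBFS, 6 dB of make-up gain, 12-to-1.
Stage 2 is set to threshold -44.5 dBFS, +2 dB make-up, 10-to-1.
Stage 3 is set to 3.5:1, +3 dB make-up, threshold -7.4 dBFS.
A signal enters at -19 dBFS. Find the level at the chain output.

-37.45 dBFS

Stage 1: 12 dB above -31 dBFS, reduced 12:1 to 1 dB above → -30 dBFS; +6 dB make-up → -24 dBFS.
Stage 2: overshoot 20.5 dB → 20.5/10 = 2.05 dB → -42.45 dBFS; +2 dB make-up → -40.45 dBFS.
Stage 3: -40.45 dBFS is at or below the -7.4 dBFS threshold — no compression; make-up brings it to -37.45 dBFS.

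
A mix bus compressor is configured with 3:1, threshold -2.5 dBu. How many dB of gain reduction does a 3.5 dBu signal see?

Overshoot = 3.5 − (-2.5) = 6 dB.
At 3:1, output sits 6/3 = 2 dB above threshold.
GR = overshoot in − overshoot out = 6 − 2 = 4 dB.

4 dB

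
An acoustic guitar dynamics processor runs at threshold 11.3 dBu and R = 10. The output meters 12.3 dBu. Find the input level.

That's 1 dB above the 11.3 dBu threshold.
Undo the ratio: input overshoot = 1 × 10 = 10 dB, giving input = 21.3 dBu.

21.3 dBu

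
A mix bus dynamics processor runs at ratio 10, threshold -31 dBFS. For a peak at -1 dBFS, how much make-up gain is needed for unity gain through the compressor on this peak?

27 dB

The peak compresses to -31 + 30/10 = -28 dBFS.
To reach -1 dBFS requires -1 − (-28) = 27 dB of make-up.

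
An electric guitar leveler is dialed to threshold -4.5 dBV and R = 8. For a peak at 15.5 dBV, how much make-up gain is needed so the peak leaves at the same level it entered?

17.5 dB

Overshoot 20 dB → 20/8 = 2.5 dB after compression, so the compressed level is -4.5 + 2.5 = -2 dBV.
Make-up = target − compressed = 15.5 − (-2) = 17.5 dB.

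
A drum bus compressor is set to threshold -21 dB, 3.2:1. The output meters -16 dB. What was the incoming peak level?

-5 dB

Post-compression overshoot = -16 − (-21) = 5 dB.
Input overshoot = R × output overshoot = 16 dB → input = -21 + 16 = -5 dB.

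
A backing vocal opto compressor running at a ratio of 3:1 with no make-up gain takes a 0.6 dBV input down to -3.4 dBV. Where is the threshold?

Input is 6 dB above T (since output overshoot × R = input overshoot: (-3.4 − T)·3 = 0.6 − T gives T = -5.4 dBV).
Check: -5.4 + (0.6 − (-5.4))/3 = -5.4 + 2 = -3.4 dBV. ✓

-5.4 dBV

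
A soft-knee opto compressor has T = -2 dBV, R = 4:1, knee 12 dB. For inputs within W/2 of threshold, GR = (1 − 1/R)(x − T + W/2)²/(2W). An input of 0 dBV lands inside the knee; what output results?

-2 dBV

x − T + W/2 = 0 − (-2) + 6 = 8.
GR = (1 − 1/4) × 8² / 24 = 0.75 × 64 / 24 = 2 dB.
Output = 0 − 2 = -2 dBV.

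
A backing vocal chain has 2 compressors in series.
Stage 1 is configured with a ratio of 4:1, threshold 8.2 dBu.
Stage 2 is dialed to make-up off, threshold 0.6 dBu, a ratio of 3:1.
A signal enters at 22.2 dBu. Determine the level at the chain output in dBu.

4.3 dBu

Stage 1: 14 dB above 8.2 dBu, reduced 4:1 to 3.5 dB above → 11.7 dBu.
Stage 2: 11.1 dB above 0.6 dBu, reduced 3:1 to 3.7 dB above → 4.3 dBu.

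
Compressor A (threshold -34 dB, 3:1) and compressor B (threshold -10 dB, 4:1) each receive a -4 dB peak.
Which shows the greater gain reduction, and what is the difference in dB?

A, by 15.5 dB

A: GR = 30 − 30/3 = 20 dB.
B: GR = 6 − 6/4 = 4.5 dB.
A applies 15.5 dB more gain reduction.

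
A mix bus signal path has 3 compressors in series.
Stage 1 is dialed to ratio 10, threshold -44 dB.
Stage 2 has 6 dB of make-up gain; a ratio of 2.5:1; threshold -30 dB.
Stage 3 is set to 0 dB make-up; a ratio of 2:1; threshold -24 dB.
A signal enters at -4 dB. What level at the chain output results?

Stage 1: overshoot 40 dB → 40/10 = 4 dB → -40 dB.
Stage 2: -40 dB is at or below the -30 dB threshold — no compression; make-up brings it to -34 dB.
Stage 3: -34 dB ≤ -24 dB, so stage 3 doesn't engage; output -34 dB.

-34 dB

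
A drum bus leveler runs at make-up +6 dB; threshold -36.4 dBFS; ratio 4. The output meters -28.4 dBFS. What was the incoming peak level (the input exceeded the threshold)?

Stripping the +6 dB make-up gives -34.4 dBFS at the gain stage.
The compressed level sits -34.4 − (-36.4) = 2 dB over threshold.
Before 4:1 compression the overshoot was 2 × 4 = 8 dB, so input = -36.4 + 8 = -28.4 dBFS.

-28.4 dBFS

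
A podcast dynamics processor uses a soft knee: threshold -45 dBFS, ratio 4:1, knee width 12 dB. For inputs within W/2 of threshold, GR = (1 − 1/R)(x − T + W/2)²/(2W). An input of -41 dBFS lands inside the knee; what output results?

-44.125 dBFS

x − T + W/2 = -41 − (-45) + 6 = 10.
GR = (1 − 1/4) × 10² / 24 = 0.75 × 100 / 24 = 3.125 dB.
Output = -41 − 3.125 = -44.125 dBFS.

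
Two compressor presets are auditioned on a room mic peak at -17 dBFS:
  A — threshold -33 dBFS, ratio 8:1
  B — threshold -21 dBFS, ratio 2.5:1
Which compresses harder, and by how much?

A, by 11.6 dB

A: overshoot 16 dB → output overshoot 2 dB → GR 14 dB.
B: overshoot 4 dB → output overshoot 1.6 dB → GR 2.4 dB.
Difference: 11.6 dB in favour of A.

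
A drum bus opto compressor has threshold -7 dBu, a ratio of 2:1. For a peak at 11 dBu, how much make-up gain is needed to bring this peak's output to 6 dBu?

The peak compresses to -7 + 18/2 = 2 dBu.
To reach 6 dBu requires 6 − 2 = 4 dB of make-up.

4 dB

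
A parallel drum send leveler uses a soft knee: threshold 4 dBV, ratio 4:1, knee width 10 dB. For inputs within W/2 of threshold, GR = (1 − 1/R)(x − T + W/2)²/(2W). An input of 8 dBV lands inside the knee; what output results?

x − T + W/2 = 8 − 4 + 5 = 9.
GR = (1 − 1/4) × 9² / 20 = 0.75 × 81 / 20 = 3.0375 dB.
Output = 8 − 3.0375 = 4.9625 dBV.

4.9625 dBV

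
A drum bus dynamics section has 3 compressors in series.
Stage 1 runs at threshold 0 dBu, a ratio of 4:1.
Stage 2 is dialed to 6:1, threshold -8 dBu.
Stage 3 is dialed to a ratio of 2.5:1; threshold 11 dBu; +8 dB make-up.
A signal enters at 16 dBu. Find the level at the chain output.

Stage 1: overshoot 16 dB → 16/4 = 4 dB → 4 dBu.
Stage 2: overshoot 12 dB → 12/6 = 2 dB → -6 dBu.
Stage 3: below threshold (-6 ≤ 11); passes unchanged; make-up brings it to 2 dBu.

2 dBu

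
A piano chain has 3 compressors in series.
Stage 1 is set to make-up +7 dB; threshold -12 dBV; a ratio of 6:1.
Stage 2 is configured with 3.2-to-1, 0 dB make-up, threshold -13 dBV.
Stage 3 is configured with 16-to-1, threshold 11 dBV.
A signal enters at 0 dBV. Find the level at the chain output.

Stage 1: 12 dB above -12 dBV, reduced 6:1 to 2 dB above → -10 dBV; +7 dB make-up → -3 dBV.
Stage 2: 10 dB above -13 dBV, reduced 3.2:1 to 3.125 dB above → -9.875 dBV.
Stage 3: below threshold (-9.875 ≤ 11); passes unchanged; output -9.875 dBV.

-9.875 dBV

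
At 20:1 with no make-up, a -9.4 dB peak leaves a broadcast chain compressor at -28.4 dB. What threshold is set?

-29.4 dB

Let T be the threshold. Output overshoot = (input overshoot)/R, so -28.4 − T = (-9.4 − T)/20.
20·(-28.4 − T) = -9.4 − T → 19·T = -568 − (-9.4) = -558.6.
T = -558.6/19 = -29.4 dB.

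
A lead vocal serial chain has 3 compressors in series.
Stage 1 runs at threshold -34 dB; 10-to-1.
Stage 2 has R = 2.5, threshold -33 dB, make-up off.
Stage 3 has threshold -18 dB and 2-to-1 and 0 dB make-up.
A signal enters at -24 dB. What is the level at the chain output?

Stage 1: -24 dB is 10 dB over -34 dB; at 10:1 that becomes 1 dB over, giving -33 dB.
Stage 2: -33 dB ≤ -33 dB, so stage 2 doesn't engage; output -33 dB.
Stage 3: -33 dB is at or below the -18 dB threshold — no compression; output -33 dB.

-33 dB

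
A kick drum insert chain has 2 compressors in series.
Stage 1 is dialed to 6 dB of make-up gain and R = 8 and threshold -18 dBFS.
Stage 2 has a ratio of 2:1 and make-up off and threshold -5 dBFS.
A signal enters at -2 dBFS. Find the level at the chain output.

Stage 1: 16 dB above -18 dBFS, reduced 8:1 to 2 dB above → -16 dBFS; +6 dB make-up → -10 dBFS.
Stage 2: below threshold (-10 ≤ -5); passes unchanged; output -10 dBFS.

-10 dBFS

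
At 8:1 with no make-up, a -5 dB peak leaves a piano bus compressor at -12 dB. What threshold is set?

-13 dB

Let T be the threshold. Output overshoot = (input overshoot)/R, so -12 − T = (-5 − T)/8.
8·(-12 − T) = -5 − T → 7·T = -96 − (-5) = -91.
T = -91/7 = -13 dB.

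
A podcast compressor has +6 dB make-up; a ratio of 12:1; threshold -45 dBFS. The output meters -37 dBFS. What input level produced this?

-21 dBFS

Stripping the +6 dB make-up gives -43 dBFS at the gain stage.
Post-compression overshoot = -43 − (-45) = 2 dB.
Before 12:1 compression the overshoot was 2 × 12 = 24 dB, so input = -45 + 24 = -21 dBFS.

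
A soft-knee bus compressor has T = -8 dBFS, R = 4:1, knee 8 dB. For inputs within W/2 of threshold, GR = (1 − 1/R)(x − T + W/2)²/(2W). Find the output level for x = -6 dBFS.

x − T + W/2 = -6 − (-8) + 4 = 6.
GR = (1 − 1/4) × 6² / 16 = 0.75 × 36 / 16 = 1.6875 dB.
Output = -6 − 1.6875 = -7.6875 dBFS.

-7.6875 dBFS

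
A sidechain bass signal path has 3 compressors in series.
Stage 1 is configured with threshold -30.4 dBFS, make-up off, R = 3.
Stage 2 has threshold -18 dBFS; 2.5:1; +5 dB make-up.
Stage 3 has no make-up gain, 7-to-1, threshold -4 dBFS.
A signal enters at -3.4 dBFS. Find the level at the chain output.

-16.4 dBFS

Stage 1: 27 dB above -30.4 dBFS, reduced 3:1 to 9 dB above → -21.4 dBFS.
Stage 2: -21.4 dBFS ≤ -18 dBFS, so stage 2 doesn't engage; make-up brings it to -16.4 dBFS.
Stage 3: -16.4 dBFS is at or below the -4 dBFS threshold — no compression; output -16.4 dBFS.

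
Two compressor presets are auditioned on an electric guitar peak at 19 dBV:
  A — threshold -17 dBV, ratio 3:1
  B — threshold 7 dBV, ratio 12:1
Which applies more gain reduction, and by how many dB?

A: GR = 36 − 36/3 = 24 dB.
B: GR = 12 − 12/12 = 11 dB.
A reduces 13 dB more.

A, by 13 dB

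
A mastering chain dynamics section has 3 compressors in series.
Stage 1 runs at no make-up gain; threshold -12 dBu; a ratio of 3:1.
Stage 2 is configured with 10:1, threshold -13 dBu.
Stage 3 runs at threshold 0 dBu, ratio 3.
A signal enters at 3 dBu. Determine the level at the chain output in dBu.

-12.4 dBu

Stage 1: overshoot 15 dB → 15/3 = 5 dB → -7 dBu.
Stage 2: -7 dBu is 6 dB over -13 dBu; at 10:1 that becomes 0.6 dB over, giving -12.4 dBu.
Stage 3: -12.4 dBu ≤ 0 dBu, so stage 3 doesn't engage; output -12.4 dBu.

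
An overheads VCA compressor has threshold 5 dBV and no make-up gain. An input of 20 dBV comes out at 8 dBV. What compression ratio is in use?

Input overshoot = 20 − 5 = 15 dB; output overshoot = 8 − 5 = 3 dB.
Ratio = 15 / 3 = 5.

5:1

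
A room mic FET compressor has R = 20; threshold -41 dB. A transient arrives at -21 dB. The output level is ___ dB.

-40 dB

-21 dB sits 20 dB over threshold.
The 20 dB excess becomes 1 dB after 20:1 reduction.
That puts the output at -40 dB.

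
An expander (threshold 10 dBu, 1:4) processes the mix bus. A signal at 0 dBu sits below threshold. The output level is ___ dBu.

Undershoot = 10 − 0 = 10 dB.
At 1:4, that expands to 40 dB under threshold.
Output = 10 − 40 = -30 dBu.

-30 dBu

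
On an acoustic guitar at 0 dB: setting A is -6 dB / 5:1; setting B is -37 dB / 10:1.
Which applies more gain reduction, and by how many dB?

B, by 28.5 dB

A: 6 dB over, compressed to 1.2 dB over, so 4.8 dB of GR.
B: 37 dB over, compressed to 3.7 dB over, so 33.3 dB of GR.
B reduces 28.5 dB more.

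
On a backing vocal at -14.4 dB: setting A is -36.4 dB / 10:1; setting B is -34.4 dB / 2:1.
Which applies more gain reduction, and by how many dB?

A: 22 dB over, compressed to 2.2 dB over, so 19.8 dB of GR.
B: 20 dB over, compressed to 10 dB over, so 10 dB of GR.
A applies 9.8 dB more gain reduction.

A, by 9.8 dB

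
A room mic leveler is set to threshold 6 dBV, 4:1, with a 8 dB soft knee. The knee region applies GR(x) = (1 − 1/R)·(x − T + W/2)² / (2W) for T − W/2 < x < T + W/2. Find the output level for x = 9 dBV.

6.703125 dBV

x − T + W/2 = 9 − 6 + 4 = 7.
GR = (1 − 1/4) × 7² / 16 = 0.75 × 49 / 16 = 2.296875 dB.
Output = 9 − 2.296875 = 6.703125 dBV.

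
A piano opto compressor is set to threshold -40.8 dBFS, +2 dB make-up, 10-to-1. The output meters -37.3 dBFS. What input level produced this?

-25.8 dBFS

Stripping the +2 dB make-up gives -39.3 dBFS at the gain stage.
That's 1.5 dB above the -40.8 dBFS threshold.
Before 10:1 compression the overshoot was 1.5 × 10 = 15 dB, so input = -40.8 + 15 = -25.8 dBFS.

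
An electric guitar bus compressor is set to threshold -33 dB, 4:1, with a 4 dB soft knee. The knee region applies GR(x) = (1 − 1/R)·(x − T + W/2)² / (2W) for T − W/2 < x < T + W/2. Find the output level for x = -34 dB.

-34.09375 dB

x − T + W/2 = -34 − (-33) + 2 = 1.
GR = (1 − 1/4) × 1² / 8 = 0.75 × 1 / 8 = 0.09375 dB.
Output = -34 − 0.09375 = -34.09375 dB.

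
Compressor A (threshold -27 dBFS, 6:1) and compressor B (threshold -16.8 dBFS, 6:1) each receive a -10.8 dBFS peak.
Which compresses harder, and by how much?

A: GR = 16.2 − 16.2/6 = 13.5 dB.
B: GR = 6 − 6/6 = 5 dB.
A reduces 8.5 dB more.

A, by 8.5 dB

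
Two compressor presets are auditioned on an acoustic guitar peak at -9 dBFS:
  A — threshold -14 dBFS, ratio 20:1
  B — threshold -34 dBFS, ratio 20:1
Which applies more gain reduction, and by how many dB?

B, by 19 dB

A: overshoot 5 dB → output overshoot 0.25 dB → GR 4.75 dB.
B: overshoot 25 dB → output overshoot 1.25 dB → GR 23.75 dB.
Difference: 19 dB in favour of B.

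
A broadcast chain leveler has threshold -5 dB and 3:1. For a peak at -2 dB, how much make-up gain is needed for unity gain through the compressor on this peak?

2 dB

Overshoot 3 dB → 3/3 = 1 dB after compression, so the compressed level is -5 + 1 = -4 dB.
Make-up = target − compressed = -2 − (-4) = 2 dB.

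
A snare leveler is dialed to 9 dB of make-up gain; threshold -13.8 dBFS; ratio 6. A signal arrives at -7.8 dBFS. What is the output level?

-3.8 dBFS

Overshoot: -7.8 − (-13.8) = 6 dB.
The 6 dB excess becomes 1 dB after 6:1 reduction.
So the level is -13.8 + 1 = -12.8 dBFS; make-up adds 9 dB, giving -3.8 dBFS.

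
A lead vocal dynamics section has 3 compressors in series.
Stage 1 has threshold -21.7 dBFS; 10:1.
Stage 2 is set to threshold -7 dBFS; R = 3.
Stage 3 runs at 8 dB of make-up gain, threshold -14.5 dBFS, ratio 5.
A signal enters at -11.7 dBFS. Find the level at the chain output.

Stage 1: 10 dB above -21.7 dBFS, reduced 10:1 to 1 dB above → -20.7 dBFS.
Stage 2: below threshold (-20.7 ≤ -7); passes unchanged; output -20.7 dBFS.
Stage 3: -20.7 dBFS ≤ -14.5 dBFS, so stage 3 doesn't engage; make-up brings it to -12.7 dBFS.

-12.7 dBFS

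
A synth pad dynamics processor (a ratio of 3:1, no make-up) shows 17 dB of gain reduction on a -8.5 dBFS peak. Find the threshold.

-34 dBFS

Let T be the threshold. Output overshoot = (input overshoot)/R, so -25.5 − T = (-8.5 − T)/3.
3·(-25.5 − T) = -8.5 − T → 2·T = -76.5 − (-8.5) = -68.
T = -68/2 = -34 dBFS.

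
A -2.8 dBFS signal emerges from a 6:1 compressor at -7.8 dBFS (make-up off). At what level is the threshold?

Input is 6 dB above T (since output overshoot × R = input overshoot: (-7.8 − T)·6 = -2.8 − T gives T = -8.8 dBFS).
Check: -8.8 + (-2.8 − (-8.8))/6 = -8.8 + 1 = -7.8 dBFS. ✓

-8.8 dBFS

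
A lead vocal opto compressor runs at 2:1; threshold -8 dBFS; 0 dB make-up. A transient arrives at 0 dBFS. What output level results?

0 dBFS sits 8 dB over threshold.
At 2:1 the overshoot is divided by 2, leaving 4 dB above threshold.
So the level is -8 + 4 = -4 dBFS.

-4 dBFS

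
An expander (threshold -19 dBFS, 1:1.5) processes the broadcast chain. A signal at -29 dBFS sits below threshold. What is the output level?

-34 dBFS

The input is 10 dB below the -19 dBFS threshold.
A 1:1.5 expander multiplies undershoot by 1.5: 10 × 1.5 = 15 dB below threshold.
Output = -19 − 15 = -34 dBFS.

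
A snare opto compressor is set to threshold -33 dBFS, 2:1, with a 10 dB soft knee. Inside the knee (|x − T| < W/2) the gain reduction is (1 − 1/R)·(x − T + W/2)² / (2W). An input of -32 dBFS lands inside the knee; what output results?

-32.9 dBFS

x − T + W/2 = -32 − (-33) + 5 = 6.
GR = (1 − 1/2) × 6² / 20 = 0.5 × 36 / 20 = 0.9 dB.
Output = -32 − 0.9 = -32.9 dBFS.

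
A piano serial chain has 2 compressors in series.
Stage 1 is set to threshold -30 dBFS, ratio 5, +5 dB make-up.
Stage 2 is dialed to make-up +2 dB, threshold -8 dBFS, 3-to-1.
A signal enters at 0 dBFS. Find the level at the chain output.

Stage 1: 0 dBFS is 30 dB over -30 dBFS; at 5:1 that becomes 6 dB over, giving -24 dBFS; +5 dB make-up → -19 dBFS.
Stage 2: below threshold (-19 ≤ -8); passes unchanged; make-up brings it to -17 dBFS.

-17 dBFS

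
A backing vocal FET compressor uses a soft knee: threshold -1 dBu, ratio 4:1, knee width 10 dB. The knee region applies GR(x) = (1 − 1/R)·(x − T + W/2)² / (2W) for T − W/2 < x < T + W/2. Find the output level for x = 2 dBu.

x − T + W/2 = 2 − (-1) + 5 = 8.
GR = (1 − 1/4) × 8² / 20 = 0.75 × 64 / 20 = 2.4 dB.
Output = 2 − 2.4 = -0.4 dBu.

-0.4 dBu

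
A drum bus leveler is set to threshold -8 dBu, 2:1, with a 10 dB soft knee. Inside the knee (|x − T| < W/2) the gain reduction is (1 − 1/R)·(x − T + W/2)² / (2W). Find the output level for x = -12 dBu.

x − T + W/2 = -12 − (-8) + 5 = 1.
GR = (1 − 1/2) × 1² / 20 = 0.5 × 1 / 20 = 0.025 dB.
Output = -12 − 0.025 = -12.025 dBu.

-12.025 dBu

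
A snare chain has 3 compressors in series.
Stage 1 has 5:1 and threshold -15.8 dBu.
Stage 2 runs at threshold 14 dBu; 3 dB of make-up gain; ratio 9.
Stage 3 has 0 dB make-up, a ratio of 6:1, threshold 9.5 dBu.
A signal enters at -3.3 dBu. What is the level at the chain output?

-10.3 dBu

Stage 1: overshoot 12.5 dB → 12.5/5 = 2.5 dB → -13.3 dBu.
Stage 2: -13.3 dBu ≤ 14 dBu, so stage 2 doesn't engage; make-up brings it to -10.3 dBu.
Stage 3: -10.3 dBu is at or below the 9.5 dBu threshold — no compression; output -10.3 dBu.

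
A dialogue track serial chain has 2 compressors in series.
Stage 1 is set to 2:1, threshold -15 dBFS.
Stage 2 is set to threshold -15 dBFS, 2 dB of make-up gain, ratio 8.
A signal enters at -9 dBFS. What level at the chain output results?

Stage 1: -9 dBFS is 6 dB over -15 dBFS; at 2:1 that becomes 3 dB over, giving -12 dBFS.
Stage 2: 3 dB above -15 dBFS, reduced 8:1 to 0.375 dB above → -14.625 dBFS; +2 dB make-up → -12.625 dBFS.

-12.625 dBFS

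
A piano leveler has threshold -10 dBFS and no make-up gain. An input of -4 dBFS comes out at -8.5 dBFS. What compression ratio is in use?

Input overshoot = -4 − (-10) = 6 dB; output overshoot = -8.5 − (-10) = 1.5 dB.
Ratio = 6 / 1.5 = 4.

4:1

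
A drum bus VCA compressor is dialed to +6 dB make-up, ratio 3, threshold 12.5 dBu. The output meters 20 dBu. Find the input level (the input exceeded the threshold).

Remove make-up: 20 − 6 = 14 dBu.
That's 1.5 dB above the 12.5 dBu threshold.
Input overshoot = R × output overshoot = 4.5 dB → input = 12.5 + 4.5 = 17 dBu.

17 dBu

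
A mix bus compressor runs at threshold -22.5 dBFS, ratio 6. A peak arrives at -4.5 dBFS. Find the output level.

-4.5 dBFS sits 18 dB over threshold.
The 18 dB excess becomes 3 dB after 6:1 reduction.
So the level is -22.5 + 3 = -19.5 dBFS.

-19.5 dBFS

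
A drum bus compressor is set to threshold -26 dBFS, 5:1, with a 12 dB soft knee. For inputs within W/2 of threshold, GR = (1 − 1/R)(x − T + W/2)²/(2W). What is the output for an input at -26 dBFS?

x − T + W/2 = -26 − (-26) + 6 = 6.
GR = (1 − 1/5) × 6² / 24 = 0.8 × 36 / 24 = 1.2 dB.
Output = -26 − 1.2 = -27.2 dBFS.

-27.2 dBFS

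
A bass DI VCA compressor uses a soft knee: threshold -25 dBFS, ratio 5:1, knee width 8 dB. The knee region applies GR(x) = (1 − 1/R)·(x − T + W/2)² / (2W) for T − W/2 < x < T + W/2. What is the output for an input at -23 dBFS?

x − T + W/2 = -23 − (-25) + 4 = 6.
GR = (1 − 1/5) × 6² / 16 = 0.8 × 36 / 16 = 1.8 dB.
Output = -23 − 1.8 = -24.8 dBFS.

-24.8 dBFS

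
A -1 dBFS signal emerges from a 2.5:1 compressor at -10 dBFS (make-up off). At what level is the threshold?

Gain reduction = -1 − (-10) = 9 dB; output overshoot = GR / (R − 1) = 9 / 1.5 = 6 dB.
Threshold = output − output overshoot = -10 − 6 = -16 dBFS.

-16 dBFS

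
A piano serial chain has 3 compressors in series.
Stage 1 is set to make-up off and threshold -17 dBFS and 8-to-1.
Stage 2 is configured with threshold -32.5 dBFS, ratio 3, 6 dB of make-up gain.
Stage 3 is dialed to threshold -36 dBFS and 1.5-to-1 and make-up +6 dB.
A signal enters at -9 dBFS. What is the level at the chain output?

-20 dBFS

Stage 1: overshoot 8 dB → 8/8 = 1 dB → -16 dBFS.
Stage 2: -16 dBFS is 16.5 dB over -32.5 dBFS; at 3:1 that becomes 5.5 dB over, giving -27 dBFS; +6 dB make-up → -21 dBFS.
Stage 3: -21 dBFS is 15 dB over -36 dBFS; at 1.5:1 that becomes 10 dB over, giving -26 dBFS; +6 dB make-up → -20 dBFS.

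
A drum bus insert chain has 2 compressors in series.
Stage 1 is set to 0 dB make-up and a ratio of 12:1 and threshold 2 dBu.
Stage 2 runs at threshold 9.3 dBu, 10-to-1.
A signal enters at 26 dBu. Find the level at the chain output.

4 dBu

Stage 1: 24 dB above 2 dBu, reduced 12:1 to 2 dB above → 4 dBu.
Stage 2: 4 dBu ≤ 9.3 dBu, so stage 2 doesn't engage; output 4 dBu.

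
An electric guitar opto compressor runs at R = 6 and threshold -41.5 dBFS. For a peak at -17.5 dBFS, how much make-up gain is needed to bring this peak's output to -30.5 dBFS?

The peak compresses to -41.5 + 24/6 = -37.5 dBFS.
To reach -30.5 dBFS requires -30.5 − (-37.5) = 7 dB of make-up.

7 dB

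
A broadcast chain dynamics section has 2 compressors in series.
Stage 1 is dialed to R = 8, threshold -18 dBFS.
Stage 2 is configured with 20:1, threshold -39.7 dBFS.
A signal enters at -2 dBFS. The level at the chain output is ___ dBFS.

-38.515 dBFS

Stage 1: overshoot 16 dB → 16/8 = 2 dB → -16 dBFS.
Stage 2: 23.7 dB above -39.7 dBFS, reduced 20:1 to 1.185 dB above → -38.515 dBFS.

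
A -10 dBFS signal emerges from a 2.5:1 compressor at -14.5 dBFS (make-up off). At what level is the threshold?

Gain reduction = -10 − (-14.5) = 4.5 dB; output overshoot = GR / (R − 1) = 4.5 / 1.5 = 3 dB.
Threshold = output − output overshoot = -14.5 − 3 = -17.5 dBFS.

-17.5 dBFS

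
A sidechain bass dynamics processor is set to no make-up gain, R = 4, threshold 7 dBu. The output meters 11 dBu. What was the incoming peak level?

23 dBu

The compressed level sits 11 − 7 = 4 dB over threshold.
Before 4:1 compression the overshoot was 4 × 4 = 16 dB, so input = 7 + 16 = 23 dBu.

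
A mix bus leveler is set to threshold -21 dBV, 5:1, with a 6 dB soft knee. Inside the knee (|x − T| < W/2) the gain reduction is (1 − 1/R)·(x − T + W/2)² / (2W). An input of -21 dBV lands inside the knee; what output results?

x − T + W/2 = -21 − (-21) + 3 = 3.
GR = (1 − 1/5) × 3² / 12 = 0.8 × 9 / 12 = 0.6 dB.
Output = -21 − 0.6 = -21.6 dBV.

-21.6 dBV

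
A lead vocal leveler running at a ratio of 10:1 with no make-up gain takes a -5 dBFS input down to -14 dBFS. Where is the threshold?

-15 dBFS

Input is 10 dB above T (since output overshoot × R = input overshoot: (-14 − T)·10 = -5 − T gives T = -15 dBFS).
Check: -15 + (-5 − (-15))/10 = -15 + 1 = -14 dBFS. ✓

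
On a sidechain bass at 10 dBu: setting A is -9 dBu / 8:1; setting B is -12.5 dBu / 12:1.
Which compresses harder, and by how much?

A: overshoot 19 dB → output overshoot 2.375 dB → GR 16.625 dB.
B: overshoot 22.5 dB → output overshoot 1.875 dB → GR 20.625 dB.
B applies 4 dB more gain reduction.

B, by 4 dB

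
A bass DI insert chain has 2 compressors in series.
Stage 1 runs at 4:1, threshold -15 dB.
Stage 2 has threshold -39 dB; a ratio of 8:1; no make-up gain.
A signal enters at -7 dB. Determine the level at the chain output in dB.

-35.75 dB

Stage 1: 8 dB above -15 dB, reduced 4:1 to 2 dB above → -13 dB.
Stage 2: overshoot 26 dB → 26/8 = 3.25 dB → -35.75 dB.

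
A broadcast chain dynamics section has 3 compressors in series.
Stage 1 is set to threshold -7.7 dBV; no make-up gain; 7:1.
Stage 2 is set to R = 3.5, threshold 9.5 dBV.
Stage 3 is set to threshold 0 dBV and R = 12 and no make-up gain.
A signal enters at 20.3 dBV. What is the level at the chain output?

Stage 1: 20.3 dBV is 28 dB over -7.7 dBV; at 7:1 that becomes 4 dB over, giving -3.7 dBV.
Stage 2: below threshold (-3.7 ≤ 9.5); passes unchanged; output -3.7 dBV.
Stage 3: -3.7 dBV ≤ 0 dBV, so stage 3 doesn't engage; output -3.7 dBV.

-3.7 dBV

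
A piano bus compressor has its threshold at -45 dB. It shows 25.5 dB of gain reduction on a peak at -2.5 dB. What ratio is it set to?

Input overshoot = -2.5 − (-45) = 42.5 dB.
Output overshoot = 42.5 − 25.5 = 17 dB.
Ratio = input overshoot / output overshoot = 42.5 / 17 = 2.5.

2.5:1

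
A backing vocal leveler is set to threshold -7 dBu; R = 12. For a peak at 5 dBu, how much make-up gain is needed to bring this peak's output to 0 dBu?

6 dB

Overshoot 12 dB → 12/12 = 1 dB after compression, so the compressed level is -7 + 1 = -6 dBu.
Make-up = target − compressed = 0 − (-6) = 6 dB.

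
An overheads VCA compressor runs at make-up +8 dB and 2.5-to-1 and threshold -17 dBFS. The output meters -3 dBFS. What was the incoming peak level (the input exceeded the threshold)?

-2 dBFS

Before make-up, the level was -3 − 8 = -11 dBFS.
Post-compression overshoot = -11 − (-17) = 6 dB.
Before 2.5:1 compression the overshoot was 6 × 2.5 = 15 dB, so input = -17 + 15 = -2 dBFS.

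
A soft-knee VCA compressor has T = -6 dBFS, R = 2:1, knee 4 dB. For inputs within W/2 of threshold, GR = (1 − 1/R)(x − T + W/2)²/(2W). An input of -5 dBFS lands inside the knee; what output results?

-5.5625 dBFS

x − T + W/2 = -5 − (-6) + 2 = 3.
GR = (1 − 1/2) × 3² / 8 = 0.5 × 9 / 8 = 0.5625 dB.
Output = -5 − 0.5625 = -5.5625 dBFS.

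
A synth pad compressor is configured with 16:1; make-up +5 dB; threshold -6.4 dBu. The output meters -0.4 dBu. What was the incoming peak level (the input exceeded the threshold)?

Before make-up, the level was -0.4 − 5 = -5.4 dBu.
That's 1 dB above the -6.4 dBu threshold.
Undo the ratio: input overshoot = 1 × 16 = 16 dB, giving input = 9.6 dBu.

9.6 dBu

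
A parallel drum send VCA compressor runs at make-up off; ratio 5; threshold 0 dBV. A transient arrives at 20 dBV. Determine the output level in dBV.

The input is 20 dB above the 0 dBV threshold.
The 20 dB excess becomes 4 dB after 5:1 reduction.
That puts the output at 4 dBV.

4 dBV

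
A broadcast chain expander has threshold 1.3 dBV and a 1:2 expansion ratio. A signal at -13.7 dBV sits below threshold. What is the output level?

-28.7 dBV

The input is 15 dB below the 1.3 dBV threshold.
A 1:2 expander multiplies undershoot by 2: 15 × 2 = 30 dB below threshold.
Output = 1.3 − 30 = -28.7 dBV.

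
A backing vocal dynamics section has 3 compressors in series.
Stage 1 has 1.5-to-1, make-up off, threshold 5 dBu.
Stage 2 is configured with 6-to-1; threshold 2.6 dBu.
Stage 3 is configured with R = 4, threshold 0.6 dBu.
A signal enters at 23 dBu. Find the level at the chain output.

Stage 1: 18 dB above 5 dBu, reduced 1.5:1 to 12 dB above → 17 dBu.
Stage 2: 17 dBu is 14.4 dB over 2.6 dBu; at 6:1 that becomes 2.4 dB over, giving 5 dBu.
Stage 3: overshoot 4.4 dB → 4.4/4 = 1.1 dB → 1.7 dBu.

1.7 dBu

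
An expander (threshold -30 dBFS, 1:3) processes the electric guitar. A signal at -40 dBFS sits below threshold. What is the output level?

Undershoot = (-30) − (-40) = 10 dB.
At 1:3, that expands to 30 dB under threshold.
Output = -30 − 30 = -60 dBFS.

-60 dBFS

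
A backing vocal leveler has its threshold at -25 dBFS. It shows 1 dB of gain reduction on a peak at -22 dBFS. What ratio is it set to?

1.5:1

Input overshoot = -22 − (-25) = 3 dB.
Output overshoot = 3 − 1 = 2 dB.
Ratio = input overshoot / output overshoot = 3 / 2 = 1.5.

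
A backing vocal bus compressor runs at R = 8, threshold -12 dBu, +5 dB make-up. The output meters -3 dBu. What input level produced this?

Remove make-up: -3 − 5 = -8 dBu.
That's 4 dB above the -12 dBu threshold.
Undo the ratio: input overshoot = 4 × 8 = 32 dB, giving input = 20 dBu.

20 dBu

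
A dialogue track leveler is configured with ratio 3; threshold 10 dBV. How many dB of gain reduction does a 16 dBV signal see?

16 dBV exceeds the threshold by 6 dB.
After 3:1 compression the overshoot becomes 6/3 = 2 dB.
Gain reduction = 6 − 2 = 4 dB.

4 dB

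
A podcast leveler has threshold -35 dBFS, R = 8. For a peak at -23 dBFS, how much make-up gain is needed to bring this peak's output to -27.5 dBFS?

6 dB

Overshoot 12 dB → 12/8 = 1.5 dB after compression, so the compressed level is -35 + 1.5 = -33.5 dBFS.
Make-up = target − compressed = -27.5 − (-33.5) = 6 dB.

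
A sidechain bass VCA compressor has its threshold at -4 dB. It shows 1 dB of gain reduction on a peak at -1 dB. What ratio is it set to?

Input overshoot = -1 − (-4) = 3 dB.
Output overshoot = 3 − 1 = 2 dB.
Ratio = input overshoot / output overshoot = 3 / 2 = 1.5.

1.5:1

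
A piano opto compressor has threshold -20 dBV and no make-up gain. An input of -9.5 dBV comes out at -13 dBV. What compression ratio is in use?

1.5:1

Input overshoot = -9.5 − (-20) = 10.5 dB; output overshoot = -13 − (-20) = 7 dB.
Ratio = 10.5 / 7 = 1.5.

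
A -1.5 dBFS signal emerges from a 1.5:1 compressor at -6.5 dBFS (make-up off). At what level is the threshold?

Let T be the threshold. Output overshoot = (input overshoot)/R, so -6.5 − T = (-1.5 − T)/1.5.
1.5·(-6.5 − T) = -1.5 − T → 0.5·T = -9.75 − (-1.5) = -8.25.
T = -8.25/0.5 = -16.5 dBFS.

-16.5 dBFS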